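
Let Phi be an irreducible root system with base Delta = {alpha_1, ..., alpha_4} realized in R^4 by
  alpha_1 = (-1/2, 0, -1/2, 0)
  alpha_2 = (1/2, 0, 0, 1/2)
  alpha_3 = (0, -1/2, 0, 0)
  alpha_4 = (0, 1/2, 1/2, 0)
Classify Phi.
type B_4

Compute the Cartan integers a_ij = 2(alpha_i, alpha_j)/(alpha_j, alpha_j); the resulting 4x4 Cartan matrix is
[[2, -1, 0, -1], [-1, 2, 0, 0], [0, 0, 2, -1], [-1, 0, -2, 2]].
The roots have two lengths (squared-length ratio 2:1); the short ones are alpha_{3}. The associated Dynkin diagram is a chain of 4 nodes with a double edge at one end; the terminal node there is the unique short simple root (B_4), so the type is B_4 (the algebra so(9)).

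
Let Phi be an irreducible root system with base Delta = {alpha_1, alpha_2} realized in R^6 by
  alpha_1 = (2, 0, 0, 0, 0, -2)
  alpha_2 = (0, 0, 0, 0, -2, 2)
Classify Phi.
Compute the Cartan integers a_ij = 2(alpha_i, alpha_j)/(alpha_j, alpha_j); the resulting 2x2 Cartan matrix is
[[2, -1], [-1, 2]].
All simple roots have the same length, so the diagram is simply laced. The associated Dynkin diagram is a chain of 2 nodes with single edges (A_2), so the type is A_2 (the algebra sl(3)).

A2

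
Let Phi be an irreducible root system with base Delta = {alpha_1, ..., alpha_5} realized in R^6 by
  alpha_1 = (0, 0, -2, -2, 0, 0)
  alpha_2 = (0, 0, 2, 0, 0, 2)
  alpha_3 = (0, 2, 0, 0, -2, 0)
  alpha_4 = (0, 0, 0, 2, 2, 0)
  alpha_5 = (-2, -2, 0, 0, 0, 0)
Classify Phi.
Compute the Cartan integers a_ij = 2(alpha_i, alpha_j)/(alpha_j, alpha_j); the resulting 5x5 Cartan matrix is
[[2, -1, 0, -1, 0], [-1, 2, 0, 0, 0], [0, 0, 2, -1, -1], [-1, 0, -1, 2, 0], [0, 0, -1, 0, 2]].
All simple roots have the same length, so the diagram is simply laced. The associated Dynkin diagram is a chain of 5 nodes with single edges (A_5), so the type is A_5 (the algebra sl(6)).

type A_5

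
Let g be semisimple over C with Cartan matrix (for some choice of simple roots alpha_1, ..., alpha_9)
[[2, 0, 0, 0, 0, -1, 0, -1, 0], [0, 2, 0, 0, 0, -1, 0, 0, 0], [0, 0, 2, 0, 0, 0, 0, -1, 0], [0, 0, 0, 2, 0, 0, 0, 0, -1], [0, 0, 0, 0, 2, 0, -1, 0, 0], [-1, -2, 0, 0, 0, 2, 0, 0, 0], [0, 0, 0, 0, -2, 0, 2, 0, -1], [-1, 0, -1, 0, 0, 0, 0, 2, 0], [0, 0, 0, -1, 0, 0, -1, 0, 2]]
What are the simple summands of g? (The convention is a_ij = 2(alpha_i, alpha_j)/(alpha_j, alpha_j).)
B4 + B5

The diagram associated to this matrix has two connected components: the simple roots {alpha_4, alpha_5, alpha_7, alpha_9} form a chain of 4 nodes with a double edge at one end; the terminal node there is the unique short simple root (B_4), and {alpha_1, alpha_2, alpha_3, alpha_6, alpha_8} form a chain of 5 nodes with a double edge at one end; the terminal node there is the unique short simple root (B_5). A semisimple Lie algebra decomposes uniquely as the direct sum of simple ideals, one per connected component of its Dynkin diagram, so g ≅ B_4 ⊕ B_5 (dimension 36 + 55 = 91).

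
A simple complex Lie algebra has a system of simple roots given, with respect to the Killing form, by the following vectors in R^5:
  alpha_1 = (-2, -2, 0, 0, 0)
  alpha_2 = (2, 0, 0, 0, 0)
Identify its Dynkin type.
B2

Compute the Cartan integers a_ij = 2(alpha_i, alpha_j)/(alpha_j, alpha_j); the resulting 2x2 Cartan matrix is
[[2, -2], [-1, 2]].
The roots have two lengths (squared-length ratio 2:1); the short ones are alpha_{2}. The associated Dynkin diagram is a chain of 2 nodes with a double edge at one end; the terminal node there is the unique short simple root (B_2), so the type is B_2 (the algebra so(5)).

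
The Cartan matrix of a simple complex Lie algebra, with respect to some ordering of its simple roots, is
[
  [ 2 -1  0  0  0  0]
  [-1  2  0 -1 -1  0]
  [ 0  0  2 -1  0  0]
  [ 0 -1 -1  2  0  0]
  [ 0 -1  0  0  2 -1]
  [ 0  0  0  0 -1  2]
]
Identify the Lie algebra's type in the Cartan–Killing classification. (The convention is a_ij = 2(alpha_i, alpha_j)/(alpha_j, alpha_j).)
The matrix has rank 6 with 2's on the diagonal. Reading the off-diagonal entries as Dynkin edges (a single edge where a_ij = a_ji = -1; a double or triple edge where a_ij * a_ji = 2 or 3), the diagram is a chain of 5 nodes with one extra node attached to the third node from one end (E_6). One simple-root ordering that puts it in standard form is (alpha_6, alpha_1, alpha_5, alpha_2, alpha_4, alpha_3). So the algebra is type E_6.

type E_6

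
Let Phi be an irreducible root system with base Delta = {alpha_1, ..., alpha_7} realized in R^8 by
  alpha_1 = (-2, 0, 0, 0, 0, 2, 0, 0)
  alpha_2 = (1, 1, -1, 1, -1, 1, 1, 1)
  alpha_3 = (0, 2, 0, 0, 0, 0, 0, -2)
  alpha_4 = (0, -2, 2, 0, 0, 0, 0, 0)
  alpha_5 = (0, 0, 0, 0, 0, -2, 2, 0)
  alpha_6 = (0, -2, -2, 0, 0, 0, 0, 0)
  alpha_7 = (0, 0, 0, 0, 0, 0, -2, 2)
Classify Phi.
E_7

Compute the Cartan integers a_ij = 2(alpha_i, alpha_j)/(alpha_j, alpha_j); the resulting 7x7 Cartan matrix is
[[2, 0, 0, 0, -1, 0, 0], [0, 2, 0, -1, 0, 0, 0], [0, 0, 2, -1, 0, -1, -1], [0, -1, -1, 2, 0, 0, 0], [-1, 0, 0, 0, 2, 0, -1], [0, 0, -1, 0, 0, 2, 0], [0, 0, -1, 0, -1, 0, 2]].
All simple roots have the same length, so the diagram is simply laced. The associated Dynkin diagram is a chain of 6 nodes with one extra node attached to the third node from one end (E_7), so the type is E_7.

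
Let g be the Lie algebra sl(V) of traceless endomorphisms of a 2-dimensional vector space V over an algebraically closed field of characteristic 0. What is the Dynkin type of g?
A_1 (sl(2))

This is sl(2), which has dimension 2^2 - 1 = 3 and rank 2 - 1 = 1 (a Cartan subalgebra is the diagonal traceless matrices). In the classification of classical Lie algebras, the special linear algebra sl(n+1) has type A_n; here n = 1, so the Dynkin diagram is a chain of 1 nodes with single edges (A_1). Hence the type is A_1.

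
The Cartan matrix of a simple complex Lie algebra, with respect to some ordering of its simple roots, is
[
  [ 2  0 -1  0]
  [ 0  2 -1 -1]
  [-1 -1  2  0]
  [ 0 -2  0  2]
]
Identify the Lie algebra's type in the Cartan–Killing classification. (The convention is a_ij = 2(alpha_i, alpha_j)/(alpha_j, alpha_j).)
The matrix has rank 4 with 2's on the diagonal. Reading the off-diagonal entries as Dynkin edges (a single edge where a_ij = a_ji = -1; a double or triple edge where a_ij * a_ji = 2 or 3), the diagram is a chain of 4 nodes with a double edge at one end; the terminal node there is the unique long simple root (C_4). One simple-root ordering that puts it in standard form is (alpha_1, alpha_3, alpha_2, alpha_4). So the algebra is type C_4, i.e. sp(8).

type C_4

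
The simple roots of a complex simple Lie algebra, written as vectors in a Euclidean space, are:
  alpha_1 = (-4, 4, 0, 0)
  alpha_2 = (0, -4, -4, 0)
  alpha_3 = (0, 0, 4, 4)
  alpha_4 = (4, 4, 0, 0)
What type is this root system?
Compute the Cartan integers a_ij = 2(alpha_i, alpha_j)/(alpha_j, alpha_j); the resulting 4x4 Cartan matrix is
[[2, -1, 0, 0], [-1, 2, -1, -1], [0, -1, 2, 0], [0, -1, 0, 2]].
All simple roots have the same length, so the diagram is simply laced. The associated Dynkin diagram is a chain of 2 nodes with a fork of two nodes at one end (D_4), so the type is D_4 (the algebra so(8)).

D4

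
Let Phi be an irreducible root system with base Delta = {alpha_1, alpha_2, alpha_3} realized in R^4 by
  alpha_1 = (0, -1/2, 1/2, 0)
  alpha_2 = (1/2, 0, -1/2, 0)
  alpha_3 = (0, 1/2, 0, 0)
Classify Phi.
Compute the Cartan integers a_ij = 2(alpha_i, alpha_j)/(alpha_j, alpha_j); the resulting 3x3 Cartan matrix is
[[2, -1, -2], [-1, 2, 0], [-1, 0, 2]].
The roots have two lengths (squared-length ratio 2:1); the short ones are alpha_{3}. The associated Dynkin diagram is a chain of 3 nodes with a double edge at one end; the terminal node there is the unique short simple root (B_3), so the type is B_3 (the algebra so(7)).

B_3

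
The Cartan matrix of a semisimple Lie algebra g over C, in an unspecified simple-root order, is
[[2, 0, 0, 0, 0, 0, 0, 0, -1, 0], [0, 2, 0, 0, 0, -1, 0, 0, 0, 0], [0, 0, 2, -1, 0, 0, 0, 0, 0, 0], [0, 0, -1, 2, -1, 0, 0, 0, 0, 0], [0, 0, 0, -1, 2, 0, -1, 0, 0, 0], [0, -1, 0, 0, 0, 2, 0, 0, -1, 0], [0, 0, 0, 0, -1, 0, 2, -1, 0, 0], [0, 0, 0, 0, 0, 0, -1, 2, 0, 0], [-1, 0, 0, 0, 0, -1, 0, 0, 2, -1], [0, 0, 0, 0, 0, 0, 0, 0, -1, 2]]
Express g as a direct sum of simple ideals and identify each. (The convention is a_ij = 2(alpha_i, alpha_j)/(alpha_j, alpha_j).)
A_5 (sl(6)) ⊕ D_5 (so(10))

The diagram associated to this matrix has two connected components: the simple roots {alpha_3, alpha_4, alpha_5, alpha_7, alpha_8} form a chain of 5 nodes with single edges (A_5), and {alpha_1, alpha_2, alpha_6, alpha_9, alpha_10} form a chain of 3 nodes with a fork of two nodes at one end (D_5). A semisimple Lie algebra decomposes uniquely as the direct sum of simple ideals, one per connected component of its Dynkin diagram, so g ≅ A_5 ⊕ D_5 (dimension 35 + 45 = 80).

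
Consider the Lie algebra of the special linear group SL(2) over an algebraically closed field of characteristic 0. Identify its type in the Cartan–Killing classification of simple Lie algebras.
A1

This is sl(2), which has dimension 2^2 - 1 = 3 and rank 2 - 1 = 1 (a Cartan subalgebra is the diagonal traceless matrices). In the classification of classical Lie algebras, the special linear algebra sl(n+1) has type A_n; here n = 1, so the Dynkin diagram is a chain of 1 nodes with single edges (A_1). Hence the type is A_1.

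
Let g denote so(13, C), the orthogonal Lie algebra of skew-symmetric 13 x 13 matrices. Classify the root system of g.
B_6 (so(13))

This is so(13) with 13 odd, which has dimension 13(13-1)/2 = 78 and rank (13-1)/2 = 6. In the classification of classical Lie algebras, the orthogonal algebra so(2n+1) in an odd number of variables has type B_n; here n = 6, so the Dynkin diagram is a chain of 6 nodes with a double edge at one end; the terminal node there is the unique short simple root (B_6). Hence the type is B_6.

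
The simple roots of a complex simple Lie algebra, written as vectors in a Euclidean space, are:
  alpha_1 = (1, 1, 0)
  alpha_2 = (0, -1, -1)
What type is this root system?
A_2 (sl(3))

Compute the Cartan integers a_ij = 2(alpha_i, alpha_j)/(alpha_j, alpha_j); the resulting 2x2 Cartan matrix is
[[2, -1], [-1, 2]].
All simple roots have the same length, so the diagram is simply laced. The associated Dynkin diagram is a chain of 2 nodes with single edges (A_2), so the type is A_2 (the algebra sl(3)).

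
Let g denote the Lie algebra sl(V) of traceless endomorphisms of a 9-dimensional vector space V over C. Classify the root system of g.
A8

This is sl(9), which has dimension 9^2 - 1 = 80 and rank 9 - 1 = 8 (a Cartan subalgebra is the diagonal traceless matrices). In the classification of classical Lie algebras, the special linear algebra sl(n+1) has type A_n; here n = 8, so the Dynkin diagram is a chain of 8 nodes with single edges (A_8). Hence the type is A_8.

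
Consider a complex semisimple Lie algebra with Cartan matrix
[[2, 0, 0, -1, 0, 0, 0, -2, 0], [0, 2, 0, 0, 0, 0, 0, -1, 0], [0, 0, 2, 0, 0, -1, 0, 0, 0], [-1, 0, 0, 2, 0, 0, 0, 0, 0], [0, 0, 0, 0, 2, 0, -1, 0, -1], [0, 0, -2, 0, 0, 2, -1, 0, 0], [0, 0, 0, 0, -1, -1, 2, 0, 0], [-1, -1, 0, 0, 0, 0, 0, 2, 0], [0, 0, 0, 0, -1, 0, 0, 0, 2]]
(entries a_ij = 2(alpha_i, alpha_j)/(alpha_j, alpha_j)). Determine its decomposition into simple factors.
B_5 (so(11)) ⊕ F_4

The diagram associated to this matrix has two connected components: the simple roots {alpha_3, alpha_5, alpha_6, alpha_7, alpha_9} form a chain of 5 nodes with a double edge at one end; the terminal node there is the unique short simple root (B_5), and {alpha_1, alpha_2, alpha_4, alpha_8} form a chain of 4 nodes with a double edge between the middle two (F_4). A semisimple Lie algebra decomposes uniquely as the direct sum of simple ideals, one per connected component of its Dynkin diagram, so g ≅ B_5 ⊕ F_4 (dimension 55 + 52 = 107).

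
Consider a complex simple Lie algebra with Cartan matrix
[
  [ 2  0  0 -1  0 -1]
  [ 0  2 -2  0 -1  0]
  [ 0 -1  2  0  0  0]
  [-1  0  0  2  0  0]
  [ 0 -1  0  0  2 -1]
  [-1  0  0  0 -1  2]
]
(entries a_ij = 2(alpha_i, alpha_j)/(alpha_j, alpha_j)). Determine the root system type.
The matrix has rank 6 with 2's on the diagonal. Reading the off-diagonal entries as Dynkin edges (a single edge where a_ij = a_ji = -1; a double or triple edge where a_ij * a_ji = 2 or 3), the diagram is a chain of 6 nodes with a double edge at one end; the terminal node there is the unique short simple root (B_6). One simple-root ordering that puts it in standard form is (alpha_4, alpha_1, alpha_6, alpha_5, alpha_2, alpha_3). So the algebra is type B_6, i.e. so(13).

B_6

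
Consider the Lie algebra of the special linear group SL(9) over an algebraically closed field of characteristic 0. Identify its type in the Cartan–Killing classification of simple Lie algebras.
This is sl(9), which has dimension 9^2 - 1 = 80 and rank 9 - 1 = 8 (a Cartan subalgebra is the diagonal traceless matrices). In the classification of classical Lie algebras, the special linear algebra sl(n+1) has type A_n; here n = 8, so the Dynkin diagram is a chain of 8 nodes with single edges (A_8). Hence the type is A_8.

A8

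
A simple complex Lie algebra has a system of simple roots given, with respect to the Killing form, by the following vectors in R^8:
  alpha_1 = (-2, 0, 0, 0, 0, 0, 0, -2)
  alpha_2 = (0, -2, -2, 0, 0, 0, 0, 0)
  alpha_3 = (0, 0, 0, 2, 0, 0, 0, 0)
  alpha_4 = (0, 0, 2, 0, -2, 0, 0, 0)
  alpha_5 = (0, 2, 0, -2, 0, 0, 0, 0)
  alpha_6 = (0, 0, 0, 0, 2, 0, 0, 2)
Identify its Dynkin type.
type B_6

Compute the Cartan integers a_ij = 2(alpha_i, alpha_j)/(alpha_j, alpha_j); the resulting 6x6 Cartan matrix is
[[2, 0, 0, 0, 0, -1], [0, 2, 0, -1, -1, 0], [0, 0, 2, 0, -1, 0], [0, -1, 0, 2, 0, -1], [0, -1, -2, 0, 2, 0], [-1, 0, 0, -1, 0, 2]].
The roots have two lengths (squared-length ratio 2:1); the short ones are alpha_{3}. The associated Dynkin diagram is a chain of 6 nodes with a double edge at one end; the terminal node there is the unique short simple root (B_6), so the type is B_6 (the algebra so(13)).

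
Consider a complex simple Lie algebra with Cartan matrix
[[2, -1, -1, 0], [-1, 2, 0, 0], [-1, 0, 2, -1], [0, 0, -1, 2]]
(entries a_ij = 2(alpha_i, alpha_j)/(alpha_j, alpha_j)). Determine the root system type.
A_4 (sl(5))

The matrix has rank 4 with 2's on the diagonal. Reading the off-diagonal entries as Dynkin edges (a single edge where a_ij = a_ji = -1; a double or triple edge where a_ij * a_ji = 2 or 3), the diagram is a chain of 4 nodes with single edges (A_4). One simple-root ordering that puts it in standard form is (alpha_4, alpha_3, alpha_1, alpha_2). So the algebra is type A_4, i.e. sl(5).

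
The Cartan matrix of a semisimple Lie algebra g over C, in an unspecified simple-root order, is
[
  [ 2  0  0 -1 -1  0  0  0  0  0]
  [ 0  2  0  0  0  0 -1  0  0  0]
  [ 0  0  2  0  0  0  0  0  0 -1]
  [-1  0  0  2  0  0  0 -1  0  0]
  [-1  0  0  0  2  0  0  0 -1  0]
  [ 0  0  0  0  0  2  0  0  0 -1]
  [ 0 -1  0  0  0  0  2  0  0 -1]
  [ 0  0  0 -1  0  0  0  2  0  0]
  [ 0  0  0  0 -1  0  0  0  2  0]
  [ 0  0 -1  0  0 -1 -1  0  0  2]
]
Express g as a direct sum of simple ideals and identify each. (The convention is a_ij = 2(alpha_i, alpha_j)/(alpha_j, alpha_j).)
A5 ⊕ D5

The diagram associated to this matrix has two connected components: the simple roots {alpha_1, alpha_4, alpha_5, alpha_8, alpha_9} form a chain of 5 nodes with single edges (A_5), and {alpha_2, alpha_3, alpha_6, alpha_7, alpha_10} form a chain of 3 nodes with a fork of two nodes at one end (D_5). A semisimple Lie algebra decomposes uniquely as the direct sum of simple ideals, one per connected component of its Dynkin diagram, so g ≅ A_5 ⊕ D_5 (dimension 35 + 45 = 80).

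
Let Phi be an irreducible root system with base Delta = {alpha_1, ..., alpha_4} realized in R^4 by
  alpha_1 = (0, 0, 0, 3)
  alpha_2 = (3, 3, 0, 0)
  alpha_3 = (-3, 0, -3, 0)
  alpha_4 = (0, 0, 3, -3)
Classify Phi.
B4

Compute the Cartan integers a_ij = 2(alpha_i, alpha_j)/(alpha_j, alpha_j); the resulting 4x4 Cartan matrix is
[[2, 0, 0, -1], [0, 2, -1, 0], [0, -1, 2, -1], [-2, 0, -1, 2]].
The roots have two lengths (squared-length ratio 2:1); the short ones are alpha_{1}. The associated Dynkin diagram is a chain of 4 nodes with a double edge at one end; the terminal node there is the unique short simple root (B_4), so the type is B_4 (the algebra so(9)).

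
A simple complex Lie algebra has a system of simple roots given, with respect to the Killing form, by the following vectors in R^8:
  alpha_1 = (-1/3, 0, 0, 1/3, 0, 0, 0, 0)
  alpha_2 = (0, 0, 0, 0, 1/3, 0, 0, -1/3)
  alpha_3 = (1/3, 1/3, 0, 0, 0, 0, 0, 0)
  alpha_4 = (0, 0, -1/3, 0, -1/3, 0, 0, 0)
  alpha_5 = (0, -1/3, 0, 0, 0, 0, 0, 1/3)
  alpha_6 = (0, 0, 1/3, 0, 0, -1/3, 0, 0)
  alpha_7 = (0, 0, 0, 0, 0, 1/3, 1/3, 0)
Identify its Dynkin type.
A7

Compute the Cartan integers a_ij = 2(alpha_i, alpha_j)/(alpha_j, alpha_j); the resulting 7x7 Cartan matrix is
[[2, 0, -1, 0, 0, 0, 0], [0, 2, 0, -1, -1, 0, 0], [-1, 0, 2, 0, -1, 0, 0], [0, -1, 0, 2, 0, -1, 0], [0, -1, -1, 0, 2, 0, 0], [0, 0, 0, -1, 0, 2, -1], [0, 0, 0, 0, 0, -1, 2]].
All simple roots have the same length, so the diagram is simply laced. The associated Dynkin diagram is a chain of 7 nodes with single edges (A_7), so the type is A_7 (the algebra sl(8)).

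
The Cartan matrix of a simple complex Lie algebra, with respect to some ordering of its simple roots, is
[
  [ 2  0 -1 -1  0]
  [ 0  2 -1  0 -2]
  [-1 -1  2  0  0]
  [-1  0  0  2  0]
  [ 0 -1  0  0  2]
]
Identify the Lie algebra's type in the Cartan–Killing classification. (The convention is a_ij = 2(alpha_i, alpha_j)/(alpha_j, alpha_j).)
The matrix has rank 5 with 2's on the diagonal. Reading the off-diagonal entries as Dynkin edges (a single edge where a_ij = a_ji = -1; a double or triple edge where a_ij * a_ji = 2 or 3), the diagram is a chain of 5 nodes with a double edge at one end; the terminal node there is the unique short simple root (B_5). One simple-root ordering that puts it in standard form is (alpha_4, alpha_1, alpha_3, alpha_2, alpha_5). So the algebra is type B_5, i.e. so(11).

B_5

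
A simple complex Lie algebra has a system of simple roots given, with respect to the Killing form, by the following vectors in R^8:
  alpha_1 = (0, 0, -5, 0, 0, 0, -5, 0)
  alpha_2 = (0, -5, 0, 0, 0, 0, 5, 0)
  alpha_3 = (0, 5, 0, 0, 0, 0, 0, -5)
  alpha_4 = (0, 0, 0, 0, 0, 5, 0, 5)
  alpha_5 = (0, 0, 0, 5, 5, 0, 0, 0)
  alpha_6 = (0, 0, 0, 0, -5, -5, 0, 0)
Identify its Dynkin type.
Compute the Cartan integers a_ij = 2(alpha_i, alpha_j)/(alpha_j, alpha_j); the resulting 6x6 Cartan matrix is
[[2, -1, 0, 0, 0, 0], [-1, 2, -1, 0, 0, 0], [0, -1, 2, -1, 0, 0], [0, 0, -1, 2, 0, -1], [0, 0, 0, 0, 2, -1], [0, 0, 0, -1, -1, 2]].
All simple roots have the same length, so the diagram is simply laced. The associated Dynkin diagram is a chain of 6 nodes with single edges (A_6), so the type is A_6 (the algebra sl(7)).

A_6 (sl(7))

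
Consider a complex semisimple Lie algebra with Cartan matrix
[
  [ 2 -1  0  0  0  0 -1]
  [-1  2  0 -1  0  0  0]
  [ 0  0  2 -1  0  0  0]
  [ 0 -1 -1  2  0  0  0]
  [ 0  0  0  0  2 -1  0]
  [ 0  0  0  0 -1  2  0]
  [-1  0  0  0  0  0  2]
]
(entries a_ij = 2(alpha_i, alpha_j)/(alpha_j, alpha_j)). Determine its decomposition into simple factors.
type A_2 ⊕ type A_5

The diagram associated to this matrix has two connected components: the simple roots {alpha_5, alpha_6} form a chain of 2 nodes with single edges (A_2), and {alpha_1, alpha_2, alpha_3, alpha_4, alpha_7} form a chain of 5 nodes with single edges (A_5). A semisimple Lie algebra decomposes uniquely as the direct sum of simple ideals, one per connected component of its Dynkin diagram, so g ≅ A_2 ⊕ A_5 (dimension 8 + 35 = 43).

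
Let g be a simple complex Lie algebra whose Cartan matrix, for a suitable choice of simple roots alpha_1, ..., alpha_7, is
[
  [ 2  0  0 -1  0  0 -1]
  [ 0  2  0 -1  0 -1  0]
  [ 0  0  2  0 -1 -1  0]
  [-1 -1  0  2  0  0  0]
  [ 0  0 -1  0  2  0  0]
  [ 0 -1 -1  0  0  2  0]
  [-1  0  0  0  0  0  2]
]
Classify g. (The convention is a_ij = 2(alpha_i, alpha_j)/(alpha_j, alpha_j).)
The matrix has rank 7 with 2's on the diagonal. Reading the off-diagonal entries as Dynkin edges (a single edge where a_ij = a_ji = -1; a double or triple edge where a_ij * a_ji = 2 or 3), the diagram is a chain of 7 nodes with single edges (A_7). One simple-root ordering that puts it in standard form is (alpha_7, alpha_1, alpha_4, alpha_2, alpha_6, alpha_3, alpha_5). So the algebra is type A_7, i.e. sl(8).

A_7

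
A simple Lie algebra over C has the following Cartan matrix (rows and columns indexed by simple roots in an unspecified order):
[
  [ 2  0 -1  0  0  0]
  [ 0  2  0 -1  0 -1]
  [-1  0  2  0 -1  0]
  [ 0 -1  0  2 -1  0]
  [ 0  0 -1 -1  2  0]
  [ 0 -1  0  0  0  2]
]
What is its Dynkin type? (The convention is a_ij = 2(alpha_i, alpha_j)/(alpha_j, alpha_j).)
The matrix has rank 6 with 2's on the diagonal. Reading the off-diagonal entries as Dynkin edges (a single edge where a_ij = a_ji = -1; a double or triple edge where a_ij * a_ji = 2 or 3), the diagram is a chain of 6 nodes with single edges (A_6). One simple-root ordering that puts it in standard form is (alpha_1, alpha_3, alpha_5, alpha_4, alpha_2, alpha_6). So the algebra is type A_6, i.e. sl(7).

A_6 (sl(7))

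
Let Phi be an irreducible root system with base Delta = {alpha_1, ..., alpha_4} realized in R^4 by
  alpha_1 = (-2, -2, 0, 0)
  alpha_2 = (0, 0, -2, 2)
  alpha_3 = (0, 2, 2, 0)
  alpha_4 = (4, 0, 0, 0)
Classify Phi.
C_4 (sp(8))

Compute the Cartan integers a_ij = 2(alpha_i, alpha_j)/(alpha_j, alpha_j); the resulting 4x4 Cartan matrix is
[[2, 0, -1, -1], [0, 2, -1, 0], [-1, -1, 2, 0], [-2, 0, 0, 2]].
The roots have two lengths (squared-length ratio 2:1); the short ones are alpha_{1,2,3}. The associated Dynkin diagram is a chain of 4 nodes with a double edge at one end; the terminal node there is the unique long simple root (C_4), so the type is C_4 (the algebra sp(8)).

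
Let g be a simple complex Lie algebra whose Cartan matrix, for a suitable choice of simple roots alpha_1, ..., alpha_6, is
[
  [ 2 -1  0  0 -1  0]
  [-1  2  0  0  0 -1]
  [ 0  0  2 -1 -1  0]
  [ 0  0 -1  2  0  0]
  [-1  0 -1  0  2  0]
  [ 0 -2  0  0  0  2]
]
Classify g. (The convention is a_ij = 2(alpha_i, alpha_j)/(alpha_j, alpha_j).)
C6

The matrix has rank 6 with 2's on the diagonal. Reading the off-diagonal entries as Dynkin edges (a single edge where a_ij = a_ji = -1; a double or triple edge where a_ij * a_ji = 2 or 3), the diagram is a chain of 6 nodes with a double edge at one end; the terminal node there is the unique long simple root (C_6). One simple-root ordering that puts it in standard form is (alpha_4, alpha_3, alpha_5, alpha_1, alpha_2, alpha_6). So the algebra is type C_6, i.e. sp(12).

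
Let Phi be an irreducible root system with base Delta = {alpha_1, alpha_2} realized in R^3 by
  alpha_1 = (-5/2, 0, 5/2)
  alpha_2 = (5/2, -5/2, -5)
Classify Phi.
Compute the Cartan integers a_ij = 2(alpha_i, alpha_j)/(alpha_j, alpha_j); the resulting 2x2 Cartan matrix is
[[2, -1], [-3, 2]].
The roots have two lengths (squared-length ratio 3:1); the short ones are alpha_{1}. The associated Dynkin diagram is two nodes joined by a triple edge (G_2), so the type is G_2.

type G_2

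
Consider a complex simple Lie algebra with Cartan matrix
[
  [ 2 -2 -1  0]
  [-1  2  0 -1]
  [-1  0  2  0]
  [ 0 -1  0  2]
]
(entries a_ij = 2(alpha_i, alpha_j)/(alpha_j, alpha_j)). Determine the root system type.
F_4

The matrix has rank 4 with 2's on the diagonal. Reading the off-diagonal entries as Dynkin edges (a single edge where a_ij = a_ji = -1; a double or triple edge where a_ij * a_ji = 2 or 3), the diagram is a chain of 4 nodes with a double edge between the middle two (F_4). One simple-root ordering that puts it in standard form is (alpha_3, alpha_1, alpha_2, alpha_4). So the algebra is type F_4.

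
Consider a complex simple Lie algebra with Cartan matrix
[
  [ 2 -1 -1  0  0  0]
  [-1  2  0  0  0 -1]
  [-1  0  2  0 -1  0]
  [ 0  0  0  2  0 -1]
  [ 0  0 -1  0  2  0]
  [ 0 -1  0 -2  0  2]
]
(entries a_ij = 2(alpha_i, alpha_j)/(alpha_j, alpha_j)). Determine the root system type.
The matrix has rank 6 with 2's on the diagonal. Reading the off-diagonal entries as Dynkin edges (a single edge where a_ij = a_ji = -1; a double or triple edge where a_ij * a_ji = 2 or 3), the diagram is a chain of 6 nodes with a double edge at one end; the terminal node there is the unique short simple root (B_6). One simple-root ordering that puts it in standard form is (alpha_5, alpha_3, alpha_1, alpha_2, alpha_6, alpha_4). So the algebra is type B_6, i.e. so(13).

B_6 (so(13))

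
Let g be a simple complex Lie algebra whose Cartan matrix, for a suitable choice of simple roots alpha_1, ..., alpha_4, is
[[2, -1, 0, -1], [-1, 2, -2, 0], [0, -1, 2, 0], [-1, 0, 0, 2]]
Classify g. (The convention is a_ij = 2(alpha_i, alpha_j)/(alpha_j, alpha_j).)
B_4 (so(9))

The matrix has rank 4 with 2's on the diagonal. Reading the off-diagonal entries as Dynkin edges (a single edge where a_ij = a_ji = -1; a double or triple edge where a_ij * a_ji = 2 or 3), the diagram is a chain of 4 nodes with a double edge at one end; the terminal node there is the unique short simple root (B_4). One simple-root ordering that puts it in standard form is (alpha_4, alpha_1, alpha_2, alpha_3). So the algebra is type B_4, i.e. so(9).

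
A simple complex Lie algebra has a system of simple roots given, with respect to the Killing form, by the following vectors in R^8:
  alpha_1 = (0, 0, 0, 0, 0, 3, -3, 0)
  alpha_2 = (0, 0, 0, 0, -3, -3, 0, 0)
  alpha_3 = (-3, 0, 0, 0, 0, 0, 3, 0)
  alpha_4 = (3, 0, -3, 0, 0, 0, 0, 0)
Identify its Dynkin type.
Compute the Cartan integers a_ij = 2(alpha_i, alpha_j)/(alpha_j, alpha_j); the resulting 4x4 Cartan matrix is
[[2, -1, -1, 0], [-1, 2, 0, 0], [-1, 0, 2, -1], [0, 0, -1, 2]].
All simple roots have the same length, so the diagram is simply laced. The associated Dynkin diagram is a chain of 4 nodes with single edges (A_4), so the type is A_4 (the algebra sl(5)).

A_4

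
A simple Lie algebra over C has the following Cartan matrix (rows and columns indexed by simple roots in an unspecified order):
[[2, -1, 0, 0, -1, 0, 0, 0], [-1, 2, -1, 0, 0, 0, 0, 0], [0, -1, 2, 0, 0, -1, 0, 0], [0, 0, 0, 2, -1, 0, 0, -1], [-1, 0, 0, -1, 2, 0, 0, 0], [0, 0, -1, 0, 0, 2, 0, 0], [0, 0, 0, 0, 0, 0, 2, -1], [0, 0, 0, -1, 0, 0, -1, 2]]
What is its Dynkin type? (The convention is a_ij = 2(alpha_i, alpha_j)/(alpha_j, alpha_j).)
type A_8

The matrix has rank 8 with 2's on the diagonal. Reading the off-diagonal entries as Dynkin edges (a single edge where a_ij = a_ji = -1; a double or triple edge where a_ij * a_ji = 2 or 3), the diagram is a chain of 8 nodes with single edges (A_8). One simple-root ordering that puts it in standard form is (alpha_6, alpha_3, alpha_2, alpha_1, alpha_5, alpha_4, alpha_8, alpha_7). So the algebra is type A_8, i.e. sl(9).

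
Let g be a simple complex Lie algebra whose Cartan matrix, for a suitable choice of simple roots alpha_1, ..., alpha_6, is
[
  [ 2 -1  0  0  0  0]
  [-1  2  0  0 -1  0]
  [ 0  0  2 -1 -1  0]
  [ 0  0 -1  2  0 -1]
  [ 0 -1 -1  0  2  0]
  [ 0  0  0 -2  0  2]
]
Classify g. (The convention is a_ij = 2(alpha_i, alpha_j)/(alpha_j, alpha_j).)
C6

The matrix has rank 6 with 2's on the diagonal. Reading the off-diagonal entries as Dynkin edges (a single edge where a_ij = a_ji = -1; a double or triple edge where a_ij * a_ji = 2 or 3), the diagram is a chain of 6 nodes with a double edge at one end; the terminal node there is the unique long simple root (C_6). One simple-root ordering that puts it in standard form is (alpha_1, alpha_2, alpha_5, alpha_3, alpha_4, alpha_6). So the algebra is type C_6, i.e. sp(12).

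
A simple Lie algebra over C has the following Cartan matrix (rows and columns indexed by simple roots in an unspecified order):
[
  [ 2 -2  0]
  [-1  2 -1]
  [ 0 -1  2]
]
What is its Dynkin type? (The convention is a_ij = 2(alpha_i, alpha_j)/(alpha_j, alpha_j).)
The matrix has rank 3 with 2's on the diagonal. Reading the off-diagonal entries as Dynkin edges (a single edge where a_ij = a_ji = -1; a double or triple edge where a_ij * a_ji = 2 or 3), the diagram is a chain of 3 nodes with a double edge at one end; the terminal node there is the unique long simple root (C_3). One simple-root ordering that puts it in standard form is (alpha_3, alpha_2, alpha_1). So the algebra is type C_3, i.e. sp(6).

type C_3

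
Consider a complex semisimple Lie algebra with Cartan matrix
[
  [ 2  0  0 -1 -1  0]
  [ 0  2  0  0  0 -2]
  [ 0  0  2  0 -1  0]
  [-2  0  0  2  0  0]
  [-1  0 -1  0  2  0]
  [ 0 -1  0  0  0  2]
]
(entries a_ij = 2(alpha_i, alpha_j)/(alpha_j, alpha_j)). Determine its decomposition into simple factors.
B_2 ⊕ C_4

The diagram associated to this matrix has two connected components: the simple roots {alpha_2, alpha_6} form a chain of 2 nodes with a double edge at one end; the terminal node there is the unique short simple root (B_2), and {alpha_1, alpha_3, alpha_4, alpha_5} form a chain of 4 nodes with a double edge at one end; the terminal node there is the unique long simple root (C_4). A semisimple Lie algebra decomposes uniquely as the direct sum of simple ideals, one per connected component of its Dynkin diagram, so g ≅ B_2 ⊕ C_4 (dimension 10 + 36 = 46).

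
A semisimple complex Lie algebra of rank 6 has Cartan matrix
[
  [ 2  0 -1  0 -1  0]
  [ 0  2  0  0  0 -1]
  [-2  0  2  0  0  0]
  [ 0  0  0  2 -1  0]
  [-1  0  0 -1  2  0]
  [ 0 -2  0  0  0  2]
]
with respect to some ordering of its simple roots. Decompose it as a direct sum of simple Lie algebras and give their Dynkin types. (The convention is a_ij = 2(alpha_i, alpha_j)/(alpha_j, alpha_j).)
B2 ⊕ C4

The diagram associated to this matrix has two connected components: the simple roots {alpha_2, alpha_6} form a chain of 2 nodes with a double edge at one end; the terminal node there is the unique short simple root (B_2), and {alpha_1, alpha_3, alpha_4, alpha_5} form a chain of 4 nodes with a double edge at one end; the terminal node there is the unique long simple root (C_4). A semisimple Lie algebra decomposes uniquely as the direct sum of simple ideals, one per connected component of its Dynkin diagram, so g ≅ B_2 ⊕ C_4 (dimension 10 + 36 = 46).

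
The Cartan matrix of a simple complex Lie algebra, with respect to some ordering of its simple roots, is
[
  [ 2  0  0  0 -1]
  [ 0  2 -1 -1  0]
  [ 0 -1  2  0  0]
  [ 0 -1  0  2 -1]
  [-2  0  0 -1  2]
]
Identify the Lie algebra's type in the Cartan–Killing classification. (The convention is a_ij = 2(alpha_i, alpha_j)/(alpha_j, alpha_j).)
The matrix has rank 5 with 2's on the diagonal. Reading the off-diagonal entries as Dynkin edges (a single edge where a_ij = a_ji = -1; a double or triple edge where a_ij * a_ji = 2 or 3), the diagram is a chain of 5 nodes with a double edge at one end; the terminal node there is the unique short simple root (B_5). One simple-root ordering that puts it in standard form is (alpha_3, alpha_2, alpha_4, alpha_5, alpha_1). So the algebra is type B_5, i.e. so(11).

B_5 (so(11))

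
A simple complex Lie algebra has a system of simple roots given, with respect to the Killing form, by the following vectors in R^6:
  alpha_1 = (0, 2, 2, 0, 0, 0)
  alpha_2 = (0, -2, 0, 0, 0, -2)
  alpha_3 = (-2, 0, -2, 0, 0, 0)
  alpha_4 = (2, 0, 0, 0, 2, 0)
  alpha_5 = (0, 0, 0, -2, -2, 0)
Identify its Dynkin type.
Compute the Cartan integers a_ij = 2(alpha_i, alpha_j)/(alpha_j, alpha_j); the resulting 5x5 Cartan matrix is
[[2, -1, -1, 0, 0], [-1, 2, 0, 0, 0], [-1, 0, 2, -1, 0], [0, 0, -1, 2, -1], [0, 0, 0, -1, 2]].
All simple roots have the same length, so the diagram is simply laced. The associated Dynkin diagram is a chain of 5 nodes with single edges (A_5), so the type is A_5 (the algebra sl(6)).

A_5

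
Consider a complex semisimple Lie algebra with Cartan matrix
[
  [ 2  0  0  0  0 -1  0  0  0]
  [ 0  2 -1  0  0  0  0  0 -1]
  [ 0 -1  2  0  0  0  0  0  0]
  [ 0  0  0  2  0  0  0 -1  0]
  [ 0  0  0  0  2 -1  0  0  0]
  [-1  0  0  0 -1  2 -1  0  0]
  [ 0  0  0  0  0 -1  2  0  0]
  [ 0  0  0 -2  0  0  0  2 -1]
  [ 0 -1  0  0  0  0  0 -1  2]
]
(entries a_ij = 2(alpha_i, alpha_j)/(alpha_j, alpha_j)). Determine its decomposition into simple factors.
B_5 + D_4

The diagram associated to this matrix has two connected components: the simple roots {alpha_2, alpha_3, alpha_4, alpha_8, alpha_9} form a chain of 5 nodes with a double edge at one end; the terminal node there is the unique short simple root (B_5), and {alpha_1, alpha_5, alpha_6, alpha_7} form a chain of 2 nodes with a fork of two nodes at one end (D_4). A semisimple Lie algebra decomposes uniquely as the direct sum of simple ideals, one per connected component of its Dynkin diagram, so g ≅ B_5 ⊕ D_4 (dimension 55 + 28 = 83).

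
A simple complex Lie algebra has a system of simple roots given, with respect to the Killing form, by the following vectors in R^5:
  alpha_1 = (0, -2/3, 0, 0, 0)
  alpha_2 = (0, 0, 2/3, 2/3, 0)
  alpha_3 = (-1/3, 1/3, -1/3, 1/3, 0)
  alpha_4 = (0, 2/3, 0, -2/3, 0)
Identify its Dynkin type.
Compute the Cartan integers a_ij = 2(alpha_i, alpha_j)/(alpha_j, alpha_j); the resulting 4x4 Cartan matrix is
[[2, 0, -1, -1], [0, 2, 0, -1], [-1, 0, 2, 0], [-2, -1, 0, 2]].
The roots have two lengths (squared-length ratio 2:1); the short ones are alpha_{1,3}. The associated Dynkin diagram is a chain of 4 nodes with a double edge between the middle two (F_4), so the type is F_4.

F4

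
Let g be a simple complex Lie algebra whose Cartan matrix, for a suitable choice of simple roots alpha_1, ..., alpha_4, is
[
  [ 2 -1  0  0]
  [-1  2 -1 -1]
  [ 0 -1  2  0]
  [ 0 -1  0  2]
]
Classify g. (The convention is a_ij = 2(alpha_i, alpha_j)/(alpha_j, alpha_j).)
type D_4

The matrix has rank 4 with 2's on the diagonal. Reading the off-diagonal entries as Dynkin edges (a single edge where a_ij = a_ji = -1; a double or triple edge where a_ij * a_ji = 2 or 3), the diagram is a chain of 2 nodes with a fork of two nodes at one end (D_4). One simple-root ordering that puts it in standard form is (alpha_3, alpha_2, alpha_4, alpha_1). So the algebra is type D_4, i.e. so(8).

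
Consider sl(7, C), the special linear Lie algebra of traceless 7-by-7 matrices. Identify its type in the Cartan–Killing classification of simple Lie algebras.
type A_6

This is sl(7), which has dimension 7^2 - 1 = 48 and rank 7 - 1 = 6 (a Cartan subalgebra is the diagonal traceless matrices). In the classification of classical Lie algebras, the special linear algebra sl(n+1) has type A_n; here n = 6, so the Dynkin diagram is a chain of 6 nodes with single edges (A_6). Hence the type is A_6.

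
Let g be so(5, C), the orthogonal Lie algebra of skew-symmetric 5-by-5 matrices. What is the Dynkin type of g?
B2

This is so(5) with 5 odd, which has dimension 5(5-1)/2 = 10 and rank (5-1)/2 = 2. In the classification of classical Lie algebras, the orthogonal algebra so(2n+1) in an odd number of variables has type B_n; here n = 2, so the Dynkin diagram is a chain of 2 nodes with a double edge at one end; the terminal node there is the unique short simple root (B_2). Hence the type is B_2.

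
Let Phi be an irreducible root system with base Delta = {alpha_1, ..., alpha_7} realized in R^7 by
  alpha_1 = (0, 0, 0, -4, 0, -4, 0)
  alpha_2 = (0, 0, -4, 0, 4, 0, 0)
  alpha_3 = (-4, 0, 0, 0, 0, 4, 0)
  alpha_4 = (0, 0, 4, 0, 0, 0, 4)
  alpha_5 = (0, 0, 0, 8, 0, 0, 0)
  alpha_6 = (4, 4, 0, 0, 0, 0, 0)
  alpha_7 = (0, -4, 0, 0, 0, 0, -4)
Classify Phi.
C7

Compute the Cartan integers a_ij = 2(alpha_i, alpha_j)/(alpha_j, alpha_j); the resulting 7x7 Cartan matrix is
[[2, 0, -1, 0, -1, 0, 0], [0, 2, 0, -1, 0, 0, 0], [-1, 0, 2, 0, 0, -1, 0], [0, -1, 0, 2, 0, 0, -1], [-2, 0, 0, 0, 2, 0, 0], [0, 0, -1, 0, 0, 2, -1], [0, 0, 0, -1, 0, -1, 2]].
The roots have two lengths (squared-length ratio 2:1); the short ones are alpha_{1,2,3,4,6,7}. The associated Dynkin diagram is a chain of 7 nodes with a double edge at one end; the terminal node there is the unique long simple root (C_7), so the type is C_7 (the algebra sp(14)).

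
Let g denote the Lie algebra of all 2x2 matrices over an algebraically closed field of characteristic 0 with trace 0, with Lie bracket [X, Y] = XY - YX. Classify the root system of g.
This is sl(2), which has dimension 2^2 - 1 = 3 and rank 2 - 1 = 1 (a Cartan subalgebra is the diagonal traceless matrices). In the classification of classical Lie algebras, the special linear algebra sl(n+1) has type A_n; here n = 1, so the Dynkin diagram is a chain of 1 nodes with single edges (A_1). Hence the type is A_1.

A1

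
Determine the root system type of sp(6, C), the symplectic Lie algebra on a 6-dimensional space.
This is sp(6), which has dimension 6(6+1)/2 = 21 and rank 6/2 = 3. In the classification of classical Lie algebras, the symplectic algebra sp(2n) has type C_n; here n = 3, so the Dynkin diagram is a chain of 3 nodes with a double edge at one end; the terminal node there is the unique long simple root (C_3). Hence the type is C_3.

type C_3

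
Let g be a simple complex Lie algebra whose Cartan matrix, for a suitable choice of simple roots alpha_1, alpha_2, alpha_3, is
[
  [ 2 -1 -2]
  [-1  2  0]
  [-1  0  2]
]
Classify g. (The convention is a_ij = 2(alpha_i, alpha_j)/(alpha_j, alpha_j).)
type B_3

The matrix has rank 3 with 2's on the diagonal. Reading the off-diagonal entries as Dynkin edges (a single edge where a_ij = a_ji = -1; a double or triple edge where a_ij * a_ji = 2 or 3), the diagram is a chain of 3 nodes with a double edge at one end; the terminal node there is the unique short simple root (B_3). One simple-root ordering that puts it in standard form is (alpha_2, alpha_1, alpha_3). So the algebra is type B_3, i.e. so(7).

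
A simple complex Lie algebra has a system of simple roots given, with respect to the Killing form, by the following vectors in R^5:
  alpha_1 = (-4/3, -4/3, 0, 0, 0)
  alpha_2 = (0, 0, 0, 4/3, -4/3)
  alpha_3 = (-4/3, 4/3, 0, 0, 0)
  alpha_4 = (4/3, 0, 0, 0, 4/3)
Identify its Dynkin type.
Compute the Cartan integers a_ij = 2(alpha_i, alpha_j)/(alpha_j, alpha_j); the resulting 4x4 Cartan matrix is
[[2, 0, 0, -1], [0, 2, 0, -1], [0, 0, 2, -1], [-1, -1, -1, 2]].
All simple roots have the same length, so the diagram is simply laced. The associated Dynkin diagram is a chain of 2 nodes with a fork of two nodes at one end (D_4), so the type is D_4 (the algebra so(8)).

type D_4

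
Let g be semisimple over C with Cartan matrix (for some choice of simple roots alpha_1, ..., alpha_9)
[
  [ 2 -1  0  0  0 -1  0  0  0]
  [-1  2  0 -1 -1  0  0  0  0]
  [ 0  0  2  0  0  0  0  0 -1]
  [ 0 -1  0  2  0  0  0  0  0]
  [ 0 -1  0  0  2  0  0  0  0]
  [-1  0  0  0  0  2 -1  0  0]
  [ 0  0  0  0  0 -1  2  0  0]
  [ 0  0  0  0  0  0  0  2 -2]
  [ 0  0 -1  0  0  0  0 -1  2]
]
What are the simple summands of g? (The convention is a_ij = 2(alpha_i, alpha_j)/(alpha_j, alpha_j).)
The diagram associated to this matrix has two connected components: the simple roots {alpha_3, alpha_8, alpha_9} form a chain of 3 nodes with a double edge at one end; the terminal node there is the unique long simple root (C_3), and {alpha_1, alpha_2, alpha_4, alpha_5, alpha_6, alpha_7} form a chain of 4 nodes with a fork of two nodes at one end (D_6). A semisimple Lie algebra decomposes uniquely as the direct sum of simple ideals, one per connected component of its Dynkin diagram, so g ≅ C_3 ⊕ D_6 (dimension 21 + 66 = 87).

C3 + D6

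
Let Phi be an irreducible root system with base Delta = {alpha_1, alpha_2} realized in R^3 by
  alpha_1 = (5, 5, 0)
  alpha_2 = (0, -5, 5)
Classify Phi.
Compute the Cartan integers a_ij = 2(alpha_i, alpha_j)/(alpha_j, alpha_j); the resulting 2x2 Cartan matrix is
[[2, -1], [-1, 2]].
All simple roots have the same length, so the diagram is simply laced. The associated Dynkin diagram is a chain of 2 nodes with single edges (A_2), so the type is A_2 (the algebra sl(3)).

type A_2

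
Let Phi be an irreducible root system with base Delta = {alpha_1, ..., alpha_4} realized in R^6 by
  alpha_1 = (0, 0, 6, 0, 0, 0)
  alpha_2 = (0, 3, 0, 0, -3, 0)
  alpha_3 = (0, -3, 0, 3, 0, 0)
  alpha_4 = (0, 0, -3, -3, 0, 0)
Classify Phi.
C4

Compute the Cartan integers a_ij = 2(alpha_i, alpha_j)/(alpha_j, alpha_j); the resulting 4x4 Cartan matrix is
[[2, 0, 0, -2], [0, 2, -1, 0], [0, -1, 2, -1], [-1, 0, -1, 2]].
The roots have two lengths (squared-length ratio 2:1); the short ones are alpha_{2,3,4}. The associated Dynkin diagram is a chain of 4 nodes with a double edge at one end; the terminal node there is the unique long simple root (C_4), so the type is C_4 (the algebra sp(8)).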